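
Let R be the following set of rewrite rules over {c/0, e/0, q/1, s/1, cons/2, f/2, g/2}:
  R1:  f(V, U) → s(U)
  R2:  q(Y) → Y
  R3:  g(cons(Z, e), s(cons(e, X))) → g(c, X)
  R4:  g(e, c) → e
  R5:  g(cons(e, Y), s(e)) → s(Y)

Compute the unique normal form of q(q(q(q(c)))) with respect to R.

1. q(q(q(q(c))))  →  q(q(q(c)))   [R2 at ε]
2. q(q(q(c)))  →  q(q(c))   [R2 at ε]
3. q(q(c))  →  q(c)   [R2 at ε]
4. q(c)  →  c   [R2 at ε]

c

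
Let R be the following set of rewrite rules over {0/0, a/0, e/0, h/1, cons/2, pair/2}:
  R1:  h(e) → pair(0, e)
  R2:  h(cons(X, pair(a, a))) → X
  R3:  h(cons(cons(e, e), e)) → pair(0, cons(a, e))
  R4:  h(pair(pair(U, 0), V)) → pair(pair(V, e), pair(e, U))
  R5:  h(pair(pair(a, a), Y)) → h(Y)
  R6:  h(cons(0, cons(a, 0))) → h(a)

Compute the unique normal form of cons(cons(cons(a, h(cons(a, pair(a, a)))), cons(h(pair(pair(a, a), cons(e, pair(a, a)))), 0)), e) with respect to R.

cons(cons(cons(a, a), cons(e, 0)), e)

1. cons(cons(cons(a, h(cons(a, pair(a, a)))), cons(h(pair(pair(a, a), cons(e, pair(a, a)))), 0)), e)  →  cons(cons(cons(a, a), cons(h(pair(pair(a, a), cons(e, pair(a, a)))), 0)), e)   [R2 at 1.1.2]
2. cons(cons(cons(a, a), cons(h(pair(pair(a, a), cons(e, pair(a, a)))), 0)), e)  →  cons(cons(cons(a, a), cons(h(cons(e, pair(a, a))), 0)), e)   [R5 at 1.2.1]
3. cons(cons(cons(a, a), cons(h(cons(e, pair(a, a))), 0)), e)  →  cons(cons(cons(a, a), cons(e, 0)), e)   [R2 at 1.2.1]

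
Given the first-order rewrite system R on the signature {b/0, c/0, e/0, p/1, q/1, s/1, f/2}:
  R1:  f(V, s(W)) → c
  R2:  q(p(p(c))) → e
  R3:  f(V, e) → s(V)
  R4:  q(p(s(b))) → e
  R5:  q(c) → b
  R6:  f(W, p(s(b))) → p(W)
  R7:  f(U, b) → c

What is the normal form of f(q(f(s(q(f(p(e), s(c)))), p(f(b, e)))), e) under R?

s(e)

1. f(q(f(s(q(f(p(e), s(c)))), p(f(b, e)))), e)  →  s(q(f(s(q(f(p(e), s(c)))), p(f(b, e)))))   [R3 at ε]
2. s(q(f(s(q(f(p(e), s(c)))), p(f(b, e)))))  →  s(q(f(s(q(c)), p(f(b, e)))))   [R1 at 1.1.1.1.1]
3. s(q(f(s(q(c)), p(f(b, e)))))  →  s(q(f(s(b), p(f(b, e)))))   [R5 at 1.1.1.1]
4. s(q(f(s(b), p(f(b, e)))))  →  s(q(f(s(b), p(s(b)))))   [R3 at 1.1.2.1]
5. s(q(f(s(b), p(s(b)))))  →  s(q(p(s(b))))   [R6 at 1.1]
6. s(q(p(s(b))))  →  s(e)   [R4 at 1]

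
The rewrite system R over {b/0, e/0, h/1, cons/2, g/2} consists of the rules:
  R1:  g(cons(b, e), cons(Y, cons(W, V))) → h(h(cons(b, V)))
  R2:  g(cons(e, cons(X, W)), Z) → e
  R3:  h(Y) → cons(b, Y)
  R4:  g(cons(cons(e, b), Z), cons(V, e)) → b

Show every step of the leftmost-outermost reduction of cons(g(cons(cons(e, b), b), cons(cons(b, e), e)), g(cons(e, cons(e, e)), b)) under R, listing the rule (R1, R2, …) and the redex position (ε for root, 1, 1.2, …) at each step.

1. cons(g(cons(cons(e, b), b), cons(cons(b, e), e)), g(cons(e, cons(e, e)), b))  →  cons(b, g(cons(e, cons(e, e)), b))   [R4 at 1]
2. cons(b, g(cons(e, cons(e, e)), b))  →  cons(b, e)   [R2 at 2]

cons(b, e)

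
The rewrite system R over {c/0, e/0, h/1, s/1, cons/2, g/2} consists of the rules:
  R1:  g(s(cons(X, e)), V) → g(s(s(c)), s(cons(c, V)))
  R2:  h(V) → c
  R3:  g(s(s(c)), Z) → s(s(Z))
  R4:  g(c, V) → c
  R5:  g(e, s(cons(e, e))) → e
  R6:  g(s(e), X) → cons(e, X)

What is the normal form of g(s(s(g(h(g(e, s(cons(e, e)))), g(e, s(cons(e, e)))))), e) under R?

1. g(s(s(g(h(g(e, s(cons(e, e)))), g(e, s(cons(e, e)))))), e)  →  g(s(s(g(c, g(e, s(cons(e, e)))))), e)   [R2 at 1.1.1.1]
2. g(s(s(g(c, g(e, s(cons(e, e)))))), e)  →  g(s(s(c)), e)   [R4 at 1.1.1]
3. g(s(s(c)), e)  →  s(s(e))   [R3 at ε]

s(s(e))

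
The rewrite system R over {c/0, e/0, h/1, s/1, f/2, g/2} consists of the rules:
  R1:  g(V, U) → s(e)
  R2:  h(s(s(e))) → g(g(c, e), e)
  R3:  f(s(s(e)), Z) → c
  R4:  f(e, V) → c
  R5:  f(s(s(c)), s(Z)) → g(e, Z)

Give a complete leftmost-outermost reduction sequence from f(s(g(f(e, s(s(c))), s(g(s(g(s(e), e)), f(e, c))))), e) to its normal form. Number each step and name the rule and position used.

1. f(s(g(f(e, s(s(c))), s(g(s(g(s(e), e)), f(e, c))))), e)  →  f(s(s(e)), e)   [R1 at 1.1]
2. f(s(s(e)), e)  →  c   [R3 at ε]

c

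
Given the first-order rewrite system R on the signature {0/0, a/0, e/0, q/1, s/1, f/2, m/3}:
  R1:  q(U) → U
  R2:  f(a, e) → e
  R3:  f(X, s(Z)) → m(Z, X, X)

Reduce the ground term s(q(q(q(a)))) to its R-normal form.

s(a)

1. s(q(q(q(a))))  →  s(q(q(a)))   [R1 at 1]
2. s(q(q(a)))  →  s(q(a))   [R1 at 1]
3. s(q(a))  →  s(a)   [R1 at 1]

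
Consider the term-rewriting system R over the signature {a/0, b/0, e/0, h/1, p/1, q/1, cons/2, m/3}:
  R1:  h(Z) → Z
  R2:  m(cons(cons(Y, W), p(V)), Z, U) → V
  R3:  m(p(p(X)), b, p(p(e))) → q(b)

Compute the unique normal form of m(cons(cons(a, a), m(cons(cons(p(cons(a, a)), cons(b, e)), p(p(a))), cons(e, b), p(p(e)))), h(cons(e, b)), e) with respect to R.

a

1. m(cons(cons(a, a), m(cons(cons(p(cons(a, a)), cons(b, e)), p(p(a))), cons(e, b), p(p(e)))), h(cons(e, b)), e)  →  m(cons(cons(a, a), p(a)), h(cons(e, b)), e)   [R2 at 1.2]
2. m(cons(cons(a, a), p(a)), h(cons(e, b)), e)  →  a   [R2 at ε]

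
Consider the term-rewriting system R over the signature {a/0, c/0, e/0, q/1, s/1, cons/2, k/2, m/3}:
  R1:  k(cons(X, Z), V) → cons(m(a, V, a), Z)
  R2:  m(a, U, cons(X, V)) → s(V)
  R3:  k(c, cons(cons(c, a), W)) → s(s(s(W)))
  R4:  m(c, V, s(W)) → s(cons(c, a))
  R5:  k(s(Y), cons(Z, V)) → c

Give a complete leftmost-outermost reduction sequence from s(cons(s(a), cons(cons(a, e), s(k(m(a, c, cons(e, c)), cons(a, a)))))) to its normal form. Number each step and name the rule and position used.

s(cons(s(a), cons(cons(a, e), s(c))))

1. s(cons(s(a), cons(cons(a, e), s(k(m(a, c, cons(e, c)), cons(a, a))))))  →  s(cons(s(a), cons(cons(a, e), s(k(s(c), cons(a, a))))))   [R2 at 1.2.2.1.1]
2. s(cons(s(a), cons(cons(a, e), s(k(s(c), cons(a, a))))))  →  s(cons(s(a), cons(cons(a, e), s(c))))   [R5 at 1.2.2.1]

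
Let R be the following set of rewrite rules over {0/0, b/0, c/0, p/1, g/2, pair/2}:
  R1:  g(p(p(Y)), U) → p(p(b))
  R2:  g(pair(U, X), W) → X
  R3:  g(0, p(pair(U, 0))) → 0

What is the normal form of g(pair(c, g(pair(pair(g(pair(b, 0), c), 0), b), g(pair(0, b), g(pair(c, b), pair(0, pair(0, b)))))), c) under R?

1. g(pair(c, g(pair(pair(g(pair(b, 0), c), 0), b), g(pair(0, b), g(pair(c, b), pair(0, pair(0, b)))))), c)  →  g(pair(pair(g(pair(b, 0), c), 0), b), g(pair(0, b), g(pair(c, b), pair(0, pair(0, b)))))   [R2 at ε]
2. g(pair(pair(g(pair(b, 0), c), 0), b), g(pair(0, b), g(pair(c, b), pair(0, pair(0, b)))))  →  b   [R2 at ε]

b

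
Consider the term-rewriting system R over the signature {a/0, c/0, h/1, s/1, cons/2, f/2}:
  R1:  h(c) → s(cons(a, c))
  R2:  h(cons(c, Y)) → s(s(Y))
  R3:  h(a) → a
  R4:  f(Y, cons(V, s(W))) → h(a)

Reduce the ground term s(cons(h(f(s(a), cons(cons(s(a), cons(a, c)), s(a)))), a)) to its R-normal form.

1. s(cons(h(f(s(a), cons(cons(s(a), cons(a, c)), s(a)))), a))  →  s(cons(h(h(a)), a))   [R4 at 1.1.1]
2. s(cons(h(h(a)), a))  →  s(cons(h(a), a))   [R3 at 1.1.1]
3. s(cons(h(a), a))  →  s(cons(a, a))   [R3 at 1.1]

s(cons(a, a))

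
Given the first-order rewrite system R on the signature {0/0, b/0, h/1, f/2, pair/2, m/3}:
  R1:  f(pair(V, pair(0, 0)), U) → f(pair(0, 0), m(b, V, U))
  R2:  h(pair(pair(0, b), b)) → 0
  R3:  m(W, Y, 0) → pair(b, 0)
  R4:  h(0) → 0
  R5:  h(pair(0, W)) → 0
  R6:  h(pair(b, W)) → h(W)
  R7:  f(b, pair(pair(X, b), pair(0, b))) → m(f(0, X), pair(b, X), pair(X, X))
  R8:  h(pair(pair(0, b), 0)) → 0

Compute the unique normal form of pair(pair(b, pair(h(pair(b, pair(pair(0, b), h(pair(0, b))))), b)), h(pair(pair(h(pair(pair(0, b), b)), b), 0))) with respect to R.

1. pair(pair(b, pair(h(pair(b, pair(pair(0, b), h(pair(0, b))))), b)), h(pair(pair(h(pair(pair(0, b), b)), b), 0)))  →  pair(pair(b, pair(h(pair(pair(0, b), h(pair(0, b)))), b)), h(pair(pair(h(pair(pair(0, b), b)), b), 0)))   [R6 at 1.2.1]
2. pair(pair(b, pair(h(pair(pair(0, b), h(pair(0, b)))), b)), h(pair(pair(h(pair(pair(0, b), b)), b), 0)))  →  pair(pair(b, pair(h(pair(pair(0, b), 0)), b)), h(pair(pair(h(pair(pair(0, b), b)), b), 0)))   [R5 at 1.2.1.1.2]
3. pair(pair(b, pair(h(pair(pair(0, b), 0)), b)), h(pair(pair(h(pair(pair(0, b), b)), b), 0)))  →  pair(pair(b, pair(0, b)), h(pair(pair(h(pair(pair(0, b), b)), b), 0)))   [R8 at 1.2.1]
4. pair(pair(b, pair(0, b)), h(pair(pair(h(pair(pair(0, b), b)), b), 0)))  →  pair(pair(b, pair(0, b)), h(pair(pair(0, b), 0)))   [R2 at 2.1.1.1]
5. pair(pair(b, pair(0, b)), h(pair(pair(0, b), 0)))  →  pair(pair(b, pair(0, b)), 0)   [R8 at 2]

pair(pair(b, pair(0, b)), 0)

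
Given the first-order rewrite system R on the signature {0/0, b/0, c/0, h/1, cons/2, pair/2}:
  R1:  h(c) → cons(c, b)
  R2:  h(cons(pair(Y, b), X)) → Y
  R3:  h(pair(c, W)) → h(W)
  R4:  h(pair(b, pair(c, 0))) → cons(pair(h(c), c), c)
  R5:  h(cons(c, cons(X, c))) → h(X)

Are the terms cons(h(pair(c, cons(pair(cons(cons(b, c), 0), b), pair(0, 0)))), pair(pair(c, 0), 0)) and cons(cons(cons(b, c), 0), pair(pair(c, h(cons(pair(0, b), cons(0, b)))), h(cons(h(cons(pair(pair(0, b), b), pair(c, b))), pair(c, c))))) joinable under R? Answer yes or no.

yes — NF(t₁) = cons(cons(cons(b, c), 0), pair(pair(c, 0), 0)), NF(t₂) = cons(cons(cons(b, c), 0), pair(pair(c, 0), 0))

Reduce t₁ = cons(h(pair(c, cons(pair(cons(cons(b, c), 0), b), pair(0, 0)))), pair(pair(c, 0), 0)):
1. cons(h(pair(c, cons(pair(cons(cons(b, c), 0), b), pair(0, 0)))), pair(pair(c, 0), 0))  →  cons(h(cons(pair(cons(cons(b, c), 0), b), pair(0, 0))), pair(pair(c, 0), 0))   [R3 at 1]
2. cons(h(cons(pair(cons(cons(b, c), 0), b), pair(0, 0))), pair(pair(c, 0), 0))  →  cons(cons(cons(b, c), 0), pair(pair(c, 0), 0))   [R2 at 1]

Reduce t₂ = cons(cons(cons(b, c), 0), pair(pair(c, h(cons(pair(0, b), cons(0, b)))), h(cons(h(cons(pair(pair(0, b), b), pair(c, b))), pair(c, c))))):
1. cons(cons(cons(b, c), 0), pair(pair(c, h(cons(pair(0, b), cons(0, b)))), h(cons(h(cons(pair(pair(0, b), b), pair(c, b))), pair(c, c)))))  →  cons(cons(cons(b, c), 0), pair(pair(c, 0), h(cons(h(cons(pair(pair(0, b), b), pair(c, b))), pair(c, c)))))   [R2 at 2.1.2]
2. cons(cons(cons(b, c), 0), pair(pair(c, 0), h(cons(h(cons(pair(pair(0, b), b), pair(c, b))), pair(c, c)))))  →  cons(cons(cons(b, c), 0), pair(pair(c, 0), h(cons(pair(0, b), pair(c, c)))))   [R2 at 2.2.1.1]
3. cons(cons(cons(b, c), 0), pair(pair(c, 0), h(cons(pair(0, b), pair(c, c)))))  →  cons(cons(cons(b, c), 0), pair(pair(c, 0), 0))   [R2 at 2.2]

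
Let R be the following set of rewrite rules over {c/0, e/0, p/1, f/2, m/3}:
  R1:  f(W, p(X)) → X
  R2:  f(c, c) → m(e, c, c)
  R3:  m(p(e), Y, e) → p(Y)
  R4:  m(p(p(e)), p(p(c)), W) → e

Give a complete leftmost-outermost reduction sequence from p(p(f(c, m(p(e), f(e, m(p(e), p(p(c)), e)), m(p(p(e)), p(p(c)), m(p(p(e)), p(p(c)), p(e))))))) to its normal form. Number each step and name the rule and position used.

p(p(p(p(c))))

1. p(p(f(c, m(p(e), f(e, m(p(e), p(p(c)), e)), m(p(p(e)), p(p(c)), m(p(p(e)), p(p(c)), p(e)))))))  →  p(p(f(c, m(p(e), f(e, p(p(p(c)))), m(p(p(e)), p(p(c)), m(p(p(e)), p(p(c)), p(e)))))))   [R3 at 1.1.2.2.2]
2. p(p(f(c, m(p(e), f(e, p(p(p(c)))), m(p(p(e)), p(p(c)), m(p(p(e)), p(p(c)), p(e)))))))  →  p(p(f(c, m(p(e), p(p(c)), m(p(p(e)), p(p(c)), m(p(p(e)), p(p(c)), p(e)))))))   [R1 at 1.1.2.2]
3. p(p(f(c, m(p(e), p(p(c)), m(p(p(e)), p(p(c)), m(p(p(e)), p(p(c)), p(e)))))))  →  p(p(f(c, m(p(e), p(p(c)), e))))   [R4 at 1.1.2.3]
4. p(p(f(c, m(p(e), p(p(c)), e))))  →  p(p(f(c, p(p(p(c))))))   [R3 at 1.1.2]
5. p(p(f(c, p(p(p(c))))))  →  p(p(p(p(c))))   [R1 at 1.1]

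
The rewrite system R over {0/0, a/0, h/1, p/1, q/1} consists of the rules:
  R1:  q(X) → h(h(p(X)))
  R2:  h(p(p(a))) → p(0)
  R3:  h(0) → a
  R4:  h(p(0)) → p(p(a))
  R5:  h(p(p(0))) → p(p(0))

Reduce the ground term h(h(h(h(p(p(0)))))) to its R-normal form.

1. h(h(h(h(p(p(0))))))  →  h(h(h(p(p(0)))))   [R5 at 1.1.1]
2. h(h(h(p(p(0)))))  →  h(h(p(p(0))))   [R5 at 1.1]
3. h(h(p(p(0))))  →  h(p(p(0)))   [R5 at 1]
4. h(p(p(0)))  →  p(p(0))   [R5 at ε]

p(p(0))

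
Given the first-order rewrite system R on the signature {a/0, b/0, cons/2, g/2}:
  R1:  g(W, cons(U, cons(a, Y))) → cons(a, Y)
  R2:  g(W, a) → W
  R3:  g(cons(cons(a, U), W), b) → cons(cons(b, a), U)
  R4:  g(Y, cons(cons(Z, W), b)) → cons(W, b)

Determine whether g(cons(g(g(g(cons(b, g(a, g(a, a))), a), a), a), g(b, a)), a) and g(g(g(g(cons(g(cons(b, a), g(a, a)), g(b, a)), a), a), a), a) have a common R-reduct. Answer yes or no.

yes — NF(t₁) = cons(cons(b, a), b), NF(t₂) = cons(cons(b, a), b)

Reduce t₁ = g(cons(g(g(g(cons(b, g(a, g(a, a))), a), a), a), g(b, a)), a):
1. g(cons(g(g(g(cons(b, g(a, g(a, a))), a), a), a), g(b, a)), a)  →  cons(g(g(g(cons(b, g(a, g(a, a))), a), a), a), g(b, a))   [R2 at ε]
2. cons(g(g(g(cons(b, g(a, g(a, a))), a), a), a), g(b, a))  →  cons(g(g(cons(b, g(a, g(a, a))), a), a), g(b, a))   [R2 at 1]
3. cons(g(g(cons(b, g(a, g(a, a))), a), a), g(b, a))  →  cons(g(cons(b, g(a, g(a, a))), a), g(b, a))   [R2 at 1]
4. cons(g(cons(b, g(a, g(a, a))), a), g(b, a))  →  cons(cons(b, g(a, g(a, a))), g(b, a))   [R2 at 1]
5. cons(cons(b, g(a, g(a, a))), g(b, a))  →  cons(cons(b, g(a, a)), g(b, a))   [R2 at 1.2.2]
6. cons(cons(b, g(a, a)), g(b, a))  →  cons(cons(b, a), g(b, a))   [R2 at 1.2]
7. cons(cons(b, a), g(b, a))  →  cons(cons(b, a), b)   [R2 at 2]

Reduce t₂ = g(g(g(g(cons(g(cons(b, a), g(a, a)), g(b, a)), a), a), a), a):
1. g(g(g(g(cons(g(cons(b, a), g(a, a)), g(b, a)), a), a), a), a)  →  g(g(g(cons(g(cons(b, a), g(a, a)), g(b, a)), a), a), a)   [R2 at ε]
2. g(g(g(cons(g(cons(b, a), g(a, a)), g(b, a)), a), a), a)  →  g(g(cons(g(cons(b, a), g(a, a)), g(b, a)), a), a)   [R2 at ε]
3. g(g(cons(g(cons(b, a), g(a, a)), g(b, a)), a), a)  →  g(cons(g(cons(b, a), g(a, a)), g(b, a)), a)   [R2 at ε]
4. g(cons(g(cons(b, a), g(a, a)), g(b, a)), a)  →  cons(g(cons(b, a), g(a, a)), g(b, a))   [R2 at ε]
5. cons(g(cons(b, a), g(a, a)), g(b, a))  →  cons(g(cons(b, a), a), g(b, a))   [R2 at 1.2]
6. cons(g(cons(b, a), a), g(b, a))  →  cons(cons(b, a), g(b, a))   [R2 at 1]
7. cons(cons(b, a), g(b, a))  →  cons(cons(b, a), b)   [R2 at 2]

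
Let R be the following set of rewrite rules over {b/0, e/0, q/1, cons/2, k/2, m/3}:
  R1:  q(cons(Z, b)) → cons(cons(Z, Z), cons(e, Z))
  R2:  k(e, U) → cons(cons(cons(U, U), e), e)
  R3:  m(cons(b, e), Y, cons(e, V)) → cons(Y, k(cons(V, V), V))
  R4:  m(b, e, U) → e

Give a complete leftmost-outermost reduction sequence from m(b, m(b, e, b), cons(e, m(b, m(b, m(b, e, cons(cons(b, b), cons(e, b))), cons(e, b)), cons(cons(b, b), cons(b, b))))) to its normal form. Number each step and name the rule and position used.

1. m(b, m(b, e, b), cons(e, m(b, m(b, m(b, e, cons(cons(b, b), cons(e, b))), cons(e, b)), cons(cons(b, b), cons(b, b)))))  →  m(b, e, cons(e, m(b, m(b, m(b, e, cons(cons(b, b), cons(e, b))), cons(e, b)), cons(cons(b, b), cons(b, b)))))   [R4 at 2]
2. m(b, e, cons(e, m(b, m(b, m(b, e, cons(cons(b, b), cons(e, b))), cons(e, b)), cons(cons(b, b), cons(b, b)))))  →  e   [R4 at ε]

e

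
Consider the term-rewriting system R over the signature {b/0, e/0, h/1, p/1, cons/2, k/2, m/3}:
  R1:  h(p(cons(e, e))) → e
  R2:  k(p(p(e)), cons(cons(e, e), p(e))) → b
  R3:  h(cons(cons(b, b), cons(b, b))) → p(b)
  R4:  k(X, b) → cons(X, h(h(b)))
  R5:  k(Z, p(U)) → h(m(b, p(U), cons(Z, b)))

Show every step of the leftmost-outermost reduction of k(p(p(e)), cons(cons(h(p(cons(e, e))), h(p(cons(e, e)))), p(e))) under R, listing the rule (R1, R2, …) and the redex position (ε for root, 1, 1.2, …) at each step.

b

1. k(p(p(e)), cons(cons(h(p(cons(e, e))), h(p(cons(e, e)))), p(e)))  →  k(p(p(e)), cons(cons(e, h(p(cons(e, e)))), p(e)))   [R1 at 2.1.1]
2. k(p(p(e)), cons(cons(e, h(p(cons(e, e)))), p(e)))  →  k(p(p(e)), cons(cons(e, e), p(e)))   [R1 at 2.1.2]
3. k(p(p(e)), cons(cons(e, e), p(e)))  →  b   [R2 at ε]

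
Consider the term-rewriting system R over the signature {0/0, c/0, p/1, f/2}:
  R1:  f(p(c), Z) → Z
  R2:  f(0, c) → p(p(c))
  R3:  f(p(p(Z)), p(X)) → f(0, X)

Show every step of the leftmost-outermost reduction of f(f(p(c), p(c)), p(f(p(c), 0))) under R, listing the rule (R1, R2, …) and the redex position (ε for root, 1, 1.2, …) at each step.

1. f(f(p(c), p(c)), p(f(p(c), 0)))  →  f(p(c), p(f(p(c), 0)))   [R1 at 1]
2. f(p(c), p(f(p(c), 0)))  →  p(f(p(c), 0))   [R1 at ε]
3. p(f(p(c), 0))  →  p(0)   [R1 at 1]

p(0)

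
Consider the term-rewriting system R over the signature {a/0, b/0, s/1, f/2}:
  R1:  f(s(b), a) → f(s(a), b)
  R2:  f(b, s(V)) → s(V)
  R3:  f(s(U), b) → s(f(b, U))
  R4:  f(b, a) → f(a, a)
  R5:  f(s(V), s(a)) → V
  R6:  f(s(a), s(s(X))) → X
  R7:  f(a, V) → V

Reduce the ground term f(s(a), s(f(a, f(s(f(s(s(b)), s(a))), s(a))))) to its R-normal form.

1. f(s(a), s(f(a, f(s(f(s(s(b)), s(a))), s(a)))))  →  f(s(a), s(f(s(f(s(s(b)), s(a))), s(a))))   [R7 at 2.1]
2. f(s(a), s(f(s(f(s(s(b)), s(a))), s(a))))  →  f(s(a), s(f(s(s(b)), s(a))))   [R5 at 2.1]
3. f(s(a), s(f(s(s(b)), s(a))))  →  f(s(a), s(s(b)))   [R5 at 2.1]
4. f(s(a), s(s(b)))  →  b   [R6 at ε]

b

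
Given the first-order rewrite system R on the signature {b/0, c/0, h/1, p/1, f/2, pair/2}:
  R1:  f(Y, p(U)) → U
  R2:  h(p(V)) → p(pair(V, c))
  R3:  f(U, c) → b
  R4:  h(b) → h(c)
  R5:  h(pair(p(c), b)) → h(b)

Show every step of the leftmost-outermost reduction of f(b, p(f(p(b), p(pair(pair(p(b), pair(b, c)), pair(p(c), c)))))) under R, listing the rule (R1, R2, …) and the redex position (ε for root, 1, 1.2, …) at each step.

pair(pair(p(b), pair(b, c)), pair(p(c), c))

1. f(b, p(f(p(b), p(pair(pair(p(b), pair(b, c)), pair(p(c), c))))))  →  f(p(b), p(pair(pair(p(b), pair(b, c)), pair(p(c), c))))   [R1 at ε]
2. f(p(b), p(pair(pair(p(b), pair(b, c)), pair(p(c), c))))  →  pair(pair(p(b), pair(b, c)), pair(p(c), c))   [R1 at ε]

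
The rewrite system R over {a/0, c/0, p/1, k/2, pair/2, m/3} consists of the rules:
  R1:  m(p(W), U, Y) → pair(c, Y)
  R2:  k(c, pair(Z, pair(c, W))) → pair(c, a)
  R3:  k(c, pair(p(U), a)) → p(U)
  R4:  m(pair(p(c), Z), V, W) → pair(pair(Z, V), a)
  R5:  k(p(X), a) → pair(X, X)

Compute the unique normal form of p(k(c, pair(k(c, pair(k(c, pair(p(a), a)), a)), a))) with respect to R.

1. p(k(c, pair(k(c, pair(k(c, pair(p(a), a)), a)), a)))  →  p(k(c, pair(k(c, pair(p(a), a)), a)))   [R3 at 1.2.1.2.1]
2. p(k(c, pair(k(c, pair(p(a), a)), a)))  →  p(k(c, pair(p(a), a)))   [R3 at 1.2.1]
3. p(k(c, pair(p(a), a)))  →  p(p(a))   [R3 at 1]

p(p(a))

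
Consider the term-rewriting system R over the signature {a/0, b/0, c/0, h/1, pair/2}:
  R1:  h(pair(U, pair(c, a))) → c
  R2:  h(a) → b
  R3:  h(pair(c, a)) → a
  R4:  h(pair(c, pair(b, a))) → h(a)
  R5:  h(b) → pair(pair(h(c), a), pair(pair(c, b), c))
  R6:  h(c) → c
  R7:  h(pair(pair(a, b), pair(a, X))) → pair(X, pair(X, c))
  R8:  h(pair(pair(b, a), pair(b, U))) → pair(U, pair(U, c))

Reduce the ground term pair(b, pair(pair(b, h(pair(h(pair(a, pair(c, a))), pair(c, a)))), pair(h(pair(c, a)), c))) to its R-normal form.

pair(b, pair(pair(b, c), pair(a, c)))

1. pair(b, pair(pair(b, h(pair(h(pair(a, pair(c, a))), pair(c, a)))), pair(h(pair(c, a)), c)))  →  pair(b, pair(pair(b, c), pair(h(pair(c, a)), c)))   [R1 at 2.1.2]
2. pair(b, pair(pair(b, c), pair(h(pair(c, a)), c)))  →  pair(b, pair(pair(b, c), pair(a, c)))   [R3 at 2.2.1]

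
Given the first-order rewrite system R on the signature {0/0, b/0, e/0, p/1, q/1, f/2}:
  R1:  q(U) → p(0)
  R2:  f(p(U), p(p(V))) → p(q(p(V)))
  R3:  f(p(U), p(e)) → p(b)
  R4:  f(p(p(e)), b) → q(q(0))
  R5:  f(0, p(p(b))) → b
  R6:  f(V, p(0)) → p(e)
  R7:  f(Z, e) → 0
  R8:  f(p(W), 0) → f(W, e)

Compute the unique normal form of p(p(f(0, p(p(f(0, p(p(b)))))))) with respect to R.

1. p(p(f(0, p(p(f(0, p(p(b))))))))  →  p(p(f(0, p(p(b)))))   [R5 at 1.1.2.1.1]
2. p(p(f(0, p(p(b)))))  →  p(p(b))   [R5 at 1.1]

p(p(b))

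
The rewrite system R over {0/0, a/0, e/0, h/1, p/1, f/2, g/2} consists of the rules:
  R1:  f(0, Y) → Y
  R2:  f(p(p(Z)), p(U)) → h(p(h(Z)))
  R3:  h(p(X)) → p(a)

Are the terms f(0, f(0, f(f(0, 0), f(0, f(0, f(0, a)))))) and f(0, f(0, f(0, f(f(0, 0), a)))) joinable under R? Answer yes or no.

yes — NF(t₁) = a, NF(t₂) = a

Reduce t₁ = f(0, f(0, f(f(0, 0), f(0, f(0, f(0, a)))))):
1. f(0, f(0, f(f(0, 0), f(0, f(0, f(0, a))))))  →  f(0, f(f(0, 0), f(0, f(0, f(0, a)))))   [R1 at ε]
2. f(0, f(f(0, 0), f(0, f(0, f(0, a)))))  →  f(f(0, 0), f(0, f(0, f(0, a))))   [R1 at ε]
3. f(f(0, 0), f(0, f(0, f(0, a))))  →  f(0, f(0, f(0, f(0, a))))   [R1 at 1]
4. f(0, f(0, f(0, f(0, a))))  →  f(0, f(0, f(0, a)))   [R1 at ε]
5. f(0, f(0, f(0, a)))  →  f(0, f(0, a))   [R1 at ε]
6. f(0, f(0, a))  →  f(0, a)   [R1 at ε]
7. f(0, a)  →  a   [R1 at ε]

Reduce t₂ = f(0, f(0, f(0, f(f(0, 0), a)))):
1. f(0, f(0, f(0, f(f(0, 0), a))))  →  f(0, f(0, f(f(0, 0), a)))   [R1 at ε]
2. f(0, f(0, f(f(0, 0), a)))  →  f(0, f(f(0, 0), a))   [R1 at ε]
3. f(0, f(f(0, 0), a))  →  f(f(0, 0), a)   [R1 at ε]
4. f(f(0, 0), a)  →  f(0, a)   [R1 at 1]
5. f(0, a)  →  a   [R1 at ε]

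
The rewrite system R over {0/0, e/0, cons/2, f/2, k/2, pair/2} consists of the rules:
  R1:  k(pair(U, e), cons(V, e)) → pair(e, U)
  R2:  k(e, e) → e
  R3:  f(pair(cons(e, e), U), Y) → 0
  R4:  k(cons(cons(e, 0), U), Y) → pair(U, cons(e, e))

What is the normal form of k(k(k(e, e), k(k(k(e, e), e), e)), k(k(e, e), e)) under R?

e

1. k(k(k(e, e), k(k(k(e, e), e), e)), k(k(e, e), e))  →  k(k(e, k(k(k(e, e), e), e)), k(k(e, e), e))   [R2 at 1.1]
2. k(k(e, k(k(k(e, e), e), e)), k(k(e, e), e))  →  k(k(e, k(k(e, e), e)), k(k(e, e), e))   [R2 at 1.2.1.1]
3. k(k(e, k(k(e, e), e)), k(k(e, e), e))  →  k(k(e, k(e, e)), k(k(e, e), e))   [R2 at 1.2.1]
4. k(k(e, k(e, e)), k(k(e, e), e))  →  k(k(e, e), k(k(e, e), e))   [R2 at 1.2]
5. k(k(e, e), k(k(e, e), e))  →  k(e, k(k(e, e), e))   [R2 at 1]
6. k(e, k(k(e, e), e))  →  k(e, k(e, e))   [R2 at 2.1]
7. k(e, k(e, e))  →  k(e, e)   [R2 at 2]
8. k(e, e)  →  e   [R2 at ε]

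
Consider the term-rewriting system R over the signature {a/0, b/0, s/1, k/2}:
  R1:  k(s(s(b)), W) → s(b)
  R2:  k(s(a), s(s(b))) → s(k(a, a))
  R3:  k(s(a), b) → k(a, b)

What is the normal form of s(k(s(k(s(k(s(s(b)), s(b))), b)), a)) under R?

1. s(k(s(k(s(k(s(s(b)), s(b))), b)), a))  →  s(k(s(k(s(s(b)), b)), a))   [R1 at 1.1.1.1.1]
2. s(k(s(k(s(s(b)), b)), a))  →  s(k(s(s(b)), a))   [R1 at 1.1.1]
3. s(k(s(s(b)), a))  →  s(s(b))   [R1 at 1]

s(s(b))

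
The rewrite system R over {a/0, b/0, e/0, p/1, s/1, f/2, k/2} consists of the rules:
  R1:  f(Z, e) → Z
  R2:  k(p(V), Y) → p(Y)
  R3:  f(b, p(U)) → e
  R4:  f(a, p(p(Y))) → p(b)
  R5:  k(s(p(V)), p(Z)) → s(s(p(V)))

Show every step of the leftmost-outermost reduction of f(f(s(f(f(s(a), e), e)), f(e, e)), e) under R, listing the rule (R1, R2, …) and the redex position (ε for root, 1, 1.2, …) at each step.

1. f(f(s(f(f(s(a), e), e)), f(e, e)), e)  →  f(s(f(f(s(a), e), e)), f(e, e))   [R1 at ε]
2. f(s(f(f(s(a), e), e)), f(e, e))  →  f(s(f(s(a), e)), f(e, e))   [R1 at 1.1]
3. f(s(f(s(a), e)), f(e, e))  →  f(s(s(a)), f(e, e))   [R1 at 1.1]
4. f(s(s(a)), f(e, e))  →  f(s(s(a)), e)   [R1 at 2]
5. f(s(s(a)), e)  →  s(s(a))   [R1 at ε]

s(s(a))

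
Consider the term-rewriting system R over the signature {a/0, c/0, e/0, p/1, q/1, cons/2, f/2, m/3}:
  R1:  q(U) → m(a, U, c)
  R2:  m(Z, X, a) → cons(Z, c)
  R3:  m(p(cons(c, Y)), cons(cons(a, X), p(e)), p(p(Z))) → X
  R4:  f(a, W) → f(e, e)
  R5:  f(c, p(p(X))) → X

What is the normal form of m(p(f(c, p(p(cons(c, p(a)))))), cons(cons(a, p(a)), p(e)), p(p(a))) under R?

p(a)

1. m(p(f(c, p(p(cons(c, p(a)))))), cons(cons(a, p(a)), p(e)), p(p(a)))  →  m(p(cons(c, p(a))), cons(cons(a, p(a)), p(e)), p(p(a)))   [R5 at 1.1]
2. m(p(cons(c, p(a))), cons(cons(a, p(a)), p(e)), p(p(a)))  →  p(a)   [R3 at ε]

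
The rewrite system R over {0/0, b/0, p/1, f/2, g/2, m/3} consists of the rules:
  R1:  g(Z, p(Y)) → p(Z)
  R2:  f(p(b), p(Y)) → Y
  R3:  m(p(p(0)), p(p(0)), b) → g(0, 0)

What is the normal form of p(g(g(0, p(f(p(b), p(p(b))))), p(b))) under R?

1. p(g(g(0, p(f(p(b), p(p(b))))), p(b)))  →  p(p(g(0, p(f(p(b), p(p(b)))))))   [R1 at 1]
2. p(p(g(0, p(f(p(b), p(p(b)))))))  →  p(p(p(0)))   [R1 at 1.1]

p(p(p(0)))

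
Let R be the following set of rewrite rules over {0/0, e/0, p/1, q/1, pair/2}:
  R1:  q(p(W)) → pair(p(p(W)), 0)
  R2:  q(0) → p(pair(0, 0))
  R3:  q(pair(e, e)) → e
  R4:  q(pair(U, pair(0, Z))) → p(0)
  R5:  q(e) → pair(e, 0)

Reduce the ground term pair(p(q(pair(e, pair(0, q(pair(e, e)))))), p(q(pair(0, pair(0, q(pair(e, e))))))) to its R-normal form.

1. pair(p(q(pair(e, pair(0, q(pair(e, e)))))), p(q(pair(0, pair(0, q(pair(e, e)))))))  →  pair(p(p(0)), p(q(pair(0, pair(0, q(pair(e, e)))))))   [R4 at 1.1]
2. pair(p(p(0)), p(q(pair(0, pair(0, q(pair(e, e)))))))  →  pair(p(p(0)), p(p(0)))   [R4 at 2.1]

pair(p(p(0)), p(p(0)))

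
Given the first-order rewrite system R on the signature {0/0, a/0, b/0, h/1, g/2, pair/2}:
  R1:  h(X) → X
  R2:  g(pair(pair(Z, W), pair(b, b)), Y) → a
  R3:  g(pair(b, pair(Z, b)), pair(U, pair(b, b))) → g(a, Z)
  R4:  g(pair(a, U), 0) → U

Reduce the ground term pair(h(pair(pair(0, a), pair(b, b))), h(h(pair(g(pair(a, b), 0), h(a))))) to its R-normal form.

pair(pair(pair(0, a), pair(b, b)), pair(b, a))

1. pair(h(pair(pair(0, a), pair(b, b))), h(h(pair(g(pair(a, b), 0), h(a)))))  →  pair(pair(pair(0, a), pair(b, b)), h(h(pair(g(pair(a, b), 0), h(a)))))   [R1 at 1]
2. pair(pair(pair(0, a), pair(b, b)), h(h(pair(g(pair(a, b), 0), h(a)))))  →  pair(pair(pair(0, a), pair(b, b)), h(pair(g(pair(a, b), 0), h(a))))   [R1 at 2]
3. pair(pair(pair(0, a), pair(b, b)), h(pair(g(pair(a, b), 0), h(a))))  →  pair(pair(pair(0, a), pair(b, b)), pair(g(pair(a, b), 0), h(a)))   [R1 at 2]
4. pair(pair(pair(0, a), pair(b, b)), pair(g(pair(a, b), 0), h(a)))  →  pair(pair(pair(0, a), pair(b, b)), pair(b, h(a)))   [R4 at 2.1]
5. pair(pair(pair(0, a), pair(b, b)), pair(b, h(a)))  →  pair(pair(pair(0, a), pair(b, b)), pair(b, a))   [R1 at 2.2]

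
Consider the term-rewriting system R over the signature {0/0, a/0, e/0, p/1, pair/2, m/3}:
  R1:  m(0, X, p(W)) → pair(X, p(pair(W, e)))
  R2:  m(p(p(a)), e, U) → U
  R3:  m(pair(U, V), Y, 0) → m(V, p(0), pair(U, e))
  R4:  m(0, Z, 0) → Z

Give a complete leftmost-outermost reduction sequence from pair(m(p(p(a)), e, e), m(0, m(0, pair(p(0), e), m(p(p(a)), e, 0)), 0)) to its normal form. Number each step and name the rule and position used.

pair(e, pair(p(0), e))

1. pair(m(p(p(a)), e, e), m(0, m(0, pair(p(0), e), m(p(p(a)), e, 0)), 0))  →  pair(e, m(0, m(0, pair(p(0), e), m(p(p(a)), e, 0)), 0))   [R2 at 1]
2. pair(e, m(0, m(0, pair(p(0), e), m(p(p(a)), e, 0)), 0))  →  pair(e, m(0, pair(p(0), e), m(p(p(a)), e, 0)))   [R4 at 2]
3. pair(e, m(0, pair(p(0), e), m(p(p(a)), e, 0)))  →  pair(e, m(0, pair(p(0), e), 0))   [R2 at 2.3]
4. pair(e, m(0, pair(p(0), e), 0))  →  pair(e, pair(p(0), e))   [R4 at 2]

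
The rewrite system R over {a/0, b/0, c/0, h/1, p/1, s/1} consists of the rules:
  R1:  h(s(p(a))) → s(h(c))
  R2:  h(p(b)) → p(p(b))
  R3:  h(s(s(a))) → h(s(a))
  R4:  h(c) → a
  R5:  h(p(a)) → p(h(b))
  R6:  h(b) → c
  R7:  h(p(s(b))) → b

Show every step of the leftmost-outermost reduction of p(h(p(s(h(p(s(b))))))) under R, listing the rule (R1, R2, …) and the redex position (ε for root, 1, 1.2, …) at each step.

p(b)

1. p(h(p(s(h(p(s(b)))))))  →  p(h(p(s(b))))   [R7 at 1.1.1.1]
2. p(h(p(s(b))))  →  p(b)   [R7 at 1]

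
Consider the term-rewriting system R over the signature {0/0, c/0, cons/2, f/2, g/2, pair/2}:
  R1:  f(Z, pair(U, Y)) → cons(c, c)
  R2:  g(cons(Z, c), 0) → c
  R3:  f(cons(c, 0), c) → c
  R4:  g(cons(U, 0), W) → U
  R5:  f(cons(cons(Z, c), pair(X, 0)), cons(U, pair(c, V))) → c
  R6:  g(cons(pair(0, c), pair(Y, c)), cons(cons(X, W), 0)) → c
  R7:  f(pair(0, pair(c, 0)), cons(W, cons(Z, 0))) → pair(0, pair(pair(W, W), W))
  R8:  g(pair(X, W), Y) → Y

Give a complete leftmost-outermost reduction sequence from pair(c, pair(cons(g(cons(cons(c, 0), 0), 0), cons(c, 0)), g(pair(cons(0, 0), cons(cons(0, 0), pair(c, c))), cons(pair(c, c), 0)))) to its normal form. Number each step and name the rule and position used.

pair(c, pair(cons(cons(c, 0), cons(c, 0)), cons(pair(c, c), 0)))

1. pair(c, pair(cons(g(cons(cons(c, 0), 0), 0), cons(c, 0)), g(pair(cons(0, 0), cons(cons(0, 0), pair(c, c))), cons(pair(c, c), 0))))  →  pair(c, pair(cons(cons(c, 0), cons(c, 0)), g(pair(cons(0, 0), cons(cons(0, 0), pair(c, c))), cons(pair(c, c), 0))))   [R4 at 2.1.1]
2. pair(c, pair(cons(cons(c, 0), cons(c, 0)), g(pair(cons(0, 0), cons(cons(0, 0), pair(c, c))), cons(pair(c, c), 0))))  →  pair(c, pair(cons(cons(c, 0), cons(c, 0)), cons(pair(c, c), 0)))   [R8 at 2.2]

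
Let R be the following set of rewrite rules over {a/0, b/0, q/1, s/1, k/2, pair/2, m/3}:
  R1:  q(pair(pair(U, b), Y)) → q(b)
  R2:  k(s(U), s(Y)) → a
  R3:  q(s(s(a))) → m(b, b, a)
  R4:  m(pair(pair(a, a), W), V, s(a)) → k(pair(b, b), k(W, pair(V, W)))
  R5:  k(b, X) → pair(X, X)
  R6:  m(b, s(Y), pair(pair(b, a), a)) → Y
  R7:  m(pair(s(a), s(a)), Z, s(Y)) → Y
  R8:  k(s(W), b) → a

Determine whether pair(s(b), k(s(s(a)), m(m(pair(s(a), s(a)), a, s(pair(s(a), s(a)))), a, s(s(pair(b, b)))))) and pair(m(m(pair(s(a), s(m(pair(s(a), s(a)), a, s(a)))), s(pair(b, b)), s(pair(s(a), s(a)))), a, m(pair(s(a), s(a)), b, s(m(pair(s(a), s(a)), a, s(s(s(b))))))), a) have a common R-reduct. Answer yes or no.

Reduce t₁ = pair(s(b), k(s(s(a)), m(m(pair(s(a), s(a)), a, s(pair(s(a), s(a)))), a, s(s(pair(b, b)))))):
1. pair(s(b), k(s(s(a)), m(m(pair(s(a), s(a)), a, s(pair(s(a), s(a)))), a, s(s(pair(b, b))))))  →  pair(s(b), k(s(s(a)), m(pair(s(a), s(a)), a, s(s(pair(b, b))))))   [R7 at 2.2.1]
2. pair(s(b), k(s(s(a)), m(pair(s(a), s(a)), a, s(s(pair(b, b))))))  →  pair(s(b), k(s(s(a)), s(pair(b, b))))   [R7 at 2.2]
3. pair(s(b), k(s(s(a)), s(pair(b, b))))  →  pair(s(b), a)   [R2 at 2]

Reduce t₂ = pair(m(m(pair(s(a), s(m(pair(s(a), s(a)), a, s(a)))), s(pair(b, b)), s(pair(s(a), s(a)))), a, m(pair(s(a), s(a)), b, s(m(pair(s(a), s(a)), a, s(s(s(b))))))), a):
1. pair(m(m(pair(s(a), s(m(pair(s(a), s(a)), a, s(a)))), s(pair(b, b)), s(pair(s(a), s(a)))), a, m(pair(s(a), s(a)), b, s(m(pair(s(a), s(a)), a, s(s(s(b))))))), a)  →  pair(m(m(pair(s(a), s(a)), s(pair(b, b)), s(pair(s(a), s(a)))), a, m(pair(s(a), s(a)), b, s(m(pair(s(a), s(a)), a, s(s(s(b))))))), a)   [R7 at 1.1.1.2.1]
2. pair(m(m(pair(s(a), s(a)), s(pair(b, b)), s(pair(s(a), s(a)))), a, m(pair(s(a), s(a)), b, s(m(pair(s(a), s(a)), a, s(s(s(b))))))), a)  →  pair(m(pair(s(a), s(a)), a, m(pair(s(a), s(a)), b, s(m(pair(s(a), s(a)), a, s(s(s(b))))))), a)   [R7 at 1.1]
3. pair(m(pair(s(a), s(a)), a, m(pair(s(a), s(a)), b, s(m(pair(s(a), s(a)), a, s(s(s(b))))))), a)  →  pair(m(pair(s(a), s(a)), a, m(pair(s(a), s(a)), a, s(s(s(b))))), a)   [R7 at 1.3]
4. pair(m(pair(s(a), s(a)), a, m(pair(s(a), s(a)), a, s(s(s(b))))), a)  →  pair(m(pair(s(a), s(a)), a, s(s(b))), a)   [R7 at 1.3]
5. pair(m(pair(s(a), s(a)), a, s(s(b))), a)  →  pair(s(b), a)   [R7 at 1]

yes — NF(t₁) = pair(s(b), a), NF(t₂) = pair(s(b), a)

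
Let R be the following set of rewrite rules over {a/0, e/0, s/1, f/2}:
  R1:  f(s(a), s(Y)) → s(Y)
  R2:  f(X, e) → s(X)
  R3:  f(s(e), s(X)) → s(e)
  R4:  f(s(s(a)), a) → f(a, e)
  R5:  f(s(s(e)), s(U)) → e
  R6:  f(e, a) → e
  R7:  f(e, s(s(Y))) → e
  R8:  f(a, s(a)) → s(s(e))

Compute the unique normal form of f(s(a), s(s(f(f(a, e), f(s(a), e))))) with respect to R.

1. f(s(a), s(s(f(f(a, e), f(s(a), e)))))  →  s(s(f(f(a, e), f(s(a), e))))   [R1 at ε]
2. s(s(f(f(a, e), f(s(a), e))))  →  s(s(f(s(a), f(s(a), e))))   [R2 at 1.1.1]
3. s(s(f(s(a), f(s(a), e))))  →  s(s(f(s(a), s(s(a)))))   [R2 at 1.1.2]
4. s(s(f(s(a), s(s(a)))))  →  s(s(s(s(a))))   [R1 at 1.1]

s(s(s(s(a))))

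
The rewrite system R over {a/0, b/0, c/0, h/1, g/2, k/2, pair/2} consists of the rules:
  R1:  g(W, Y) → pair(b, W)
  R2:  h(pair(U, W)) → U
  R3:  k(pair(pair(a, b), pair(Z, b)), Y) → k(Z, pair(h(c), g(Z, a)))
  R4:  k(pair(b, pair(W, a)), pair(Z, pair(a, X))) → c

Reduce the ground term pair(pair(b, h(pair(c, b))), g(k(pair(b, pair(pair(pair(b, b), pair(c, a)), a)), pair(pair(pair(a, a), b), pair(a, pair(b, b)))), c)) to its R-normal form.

1. pair(pair(b, h(pair(c, b))), g(k(pair(b, pair(pair(pair(b, b), pair(c, a)), a)), pair(pair(pair(a, a), b), pair(a, pair(b, b)))), c))  →  pair(pair(b, c), g(k(pair(b, pair(pair(pair(b, b), pair(c, a)), a)), pair(pair(pair(a, a), b), pair(a, pair(b, b)))), c))   [R2 at 1.2]
2. pair(pair(b, c), g(k(pair(b, pair(pair(pair(b, b), pair(c, a)), a)), pair(pair(pair(a, a), b), pair(a, pair(b, b)))), c))  →  pair(pair(b, c), pair(b, k(pair(b, pair(pair(pair(b, b), pair(c, a)), a)), pair(pair(pair(a, a), b), pair(a, pair(b, b))))))   [R1 at 2]
3. pair(pair(b, c), pair(b, k(pair(b, pair(pair(pair(b, b), pair(c, a)), a)), pair(pair(pair(a, a), b), pair(a, pair(b, b))))))  →  pair(pair(b, c), pair(b, c))   [R4 at 2.2]

pair(pair(b, c), pair(b, c))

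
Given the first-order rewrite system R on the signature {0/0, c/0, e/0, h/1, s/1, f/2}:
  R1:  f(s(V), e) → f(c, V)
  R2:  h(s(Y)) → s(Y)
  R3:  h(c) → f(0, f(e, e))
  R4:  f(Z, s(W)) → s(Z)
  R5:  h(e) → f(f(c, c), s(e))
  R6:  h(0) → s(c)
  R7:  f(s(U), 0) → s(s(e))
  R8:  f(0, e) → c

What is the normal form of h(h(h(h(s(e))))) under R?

s(e)

1. h(h(h(h(s(e)))))  →  h(h(h(s(e))))   [R2 at 1.1.1]
2. h(h(h(s(e))))  →  h(h(s(e)))   [R2 at 1.1]
3. h(h(s(e)))  →  h(s(e))   [R2 at 1]
4. h(s(e))  →  s(e)   [R2 at ε]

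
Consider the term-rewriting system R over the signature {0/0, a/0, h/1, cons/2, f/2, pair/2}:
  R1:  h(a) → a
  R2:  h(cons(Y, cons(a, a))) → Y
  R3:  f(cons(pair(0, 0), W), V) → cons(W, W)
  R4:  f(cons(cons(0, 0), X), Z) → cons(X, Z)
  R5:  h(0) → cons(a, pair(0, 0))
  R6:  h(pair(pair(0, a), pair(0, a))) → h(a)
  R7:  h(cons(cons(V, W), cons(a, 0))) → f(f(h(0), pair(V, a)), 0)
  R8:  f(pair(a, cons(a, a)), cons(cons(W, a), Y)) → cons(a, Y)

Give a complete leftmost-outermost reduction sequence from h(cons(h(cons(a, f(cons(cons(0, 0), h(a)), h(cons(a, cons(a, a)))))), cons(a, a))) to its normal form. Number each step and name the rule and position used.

a

1. h(cons(h(cons(a, f(cons(cons(0, 0), h(a)), h(cons(a, cons(a, a)))))), cons(a, a)))  →  h(cons(a, f(cons(cons(0, 0), h(a)), h(cons(a, cons(a, a))))))   [R2 at ε]
2. h(cons(a, f(cons(cons(0, 0), h(a)), h(cons(a, cons(a, a))))))  →  h(cons(a, cons(h(a), h(cons(a, cons(a, a))))))   [R4 at 1.2]
3. h(cons(a, cons(h(a), h(cons(a, cons(a, a))))))  →  h(cons(a, cons(a, h(cons(a, cons(a, a))))))   [R1 at 1.2.1]
4. h(cons(a, cons(a, h(cons(a, cons(a, a))))))  →  h(cons(a, cons(a, a)))   [R2 at 1.2.2]
5. h(cons(a, cons(a, a)))  →  a   [R2 at ε]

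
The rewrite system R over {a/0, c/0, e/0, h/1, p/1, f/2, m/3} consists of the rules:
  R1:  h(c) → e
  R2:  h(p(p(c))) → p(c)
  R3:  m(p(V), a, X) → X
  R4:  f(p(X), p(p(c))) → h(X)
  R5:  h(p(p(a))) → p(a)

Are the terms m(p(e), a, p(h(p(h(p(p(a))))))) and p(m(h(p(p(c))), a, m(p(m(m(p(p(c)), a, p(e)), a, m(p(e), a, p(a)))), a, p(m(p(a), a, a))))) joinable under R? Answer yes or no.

Reduce t₁ = m(p(e), a, p(h(p(h(p(p(a))))))):
1. m(p(e), a, p(h(p(h(p(p(a)))))))  →  p(h(p(h(p(p(a))))))   [R3 at ε]
2. p(h(p(h(p(p(a))))))  →  p(h(p(p(a))))   [R5 at 1.1.1]
3. p(h(p(p(a))))  →  p(p(a))   [R5 at 1]

Reduce t₂ = p(m(h(p(p(c))), a, m(p(m(m(p(p(c)), a, p(e)), a, m(p(e), a, p(a)))), a, p(m(p(a), a, a))))):
1. p(m(h(p(p(c))), a, m(p(m(m(p(p(c)), a, p(e)), a, m(p(e), a, p(a)))), a, p(m(p(a), a, a)))))  →  p(m(p(c), a, m(p(m(m(p(p(c)), a, p(e)), a, m(p(e), a, p(a)))), a, p(m(p(a), a, a)))))   [R2 at 1.1]
2. p(m(p(c), a, m(p(m(m(p(p(c)), a, p(e)), a, m(p(e), a, p(a)))), a, p(m(p(a), a, a)))))  →  p(m(p(m(m(p(p(c)), a, p(e)), a, m(p(e), a, p(a)))), a, p(m(p(a), a, a))))   [R3 at 1]
3. p(m(p(m(m(p(p(c)), a, p(e)), a, m(p(e), a, p(a)))), a, p(m(p(a), a, a))))  →  p(p(m(p(a), a, a)))   [R3 at 1]
4. p(p(m(p(a), a, a)))  →  p(p(a))   [R3 at 1.1]

yes — NF(t₁) = p(p(a)), NF(t₂) = p(p(a))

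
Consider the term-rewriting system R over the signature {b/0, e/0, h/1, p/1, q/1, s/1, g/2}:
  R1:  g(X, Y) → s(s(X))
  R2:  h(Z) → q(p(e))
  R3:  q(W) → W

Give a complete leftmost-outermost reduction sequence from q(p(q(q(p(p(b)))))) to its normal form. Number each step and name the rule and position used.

p(p(p(b)))

1. q(p(q(q(p(p(b))))))  →  p(q(q(p(p(b)))))   [R3 at ε]
2. p(q(q(p(p(b)))))  →  p(q(p(p(b))))   [R3 at 1]
3. p(q(p(p(b))))  →  p(p(p(b)))   [R3 at 1]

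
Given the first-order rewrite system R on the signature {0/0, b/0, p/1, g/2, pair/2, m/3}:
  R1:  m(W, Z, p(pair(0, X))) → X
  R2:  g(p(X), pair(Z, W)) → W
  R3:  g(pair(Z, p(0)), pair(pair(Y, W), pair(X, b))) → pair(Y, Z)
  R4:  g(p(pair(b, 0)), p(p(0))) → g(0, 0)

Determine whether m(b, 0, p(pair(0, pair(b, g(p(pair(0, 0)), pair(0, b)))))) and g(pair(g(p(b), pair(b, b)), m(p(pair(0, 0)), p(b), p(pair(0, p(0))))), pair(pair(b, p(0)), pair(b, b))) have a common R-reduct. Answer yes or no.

Reduce t₁ = m(b, 0, p(pair(0, pair(b, g(p(pair(0, 0)), pair(0, b)))))):
1. m(b, 0, p(pair(0, pair(b, g(p(pair(0, 0)), pair(0, b))))))  →  pair(b, g(p(pair(0, 0)), pair(0, b)))   [R1 at ε]
2. pair(b, g(p(pair(0, 0)), pair(0, b)))  →  pair(b, b)   [R2 at 2]

Reduce t₂ = g(pair(g(p(b), pair(b, b)), m(p(pair(0, 0)), p(b), p(pair(0, p(0))))), pair(pair(b, p(0)), pair(b, b))):
1. g(pair(g(p(b), pair(b, b)), m(p(pair(0, 0)), p(b), p(pair(0, p(0))))), pair(pair(b, p(0)), pair(b, b)))  →  g(pair(b, m(p(pair(0, 0)), p(b), p(pair(0, p(0))))), pair(pair(b, p(0)), pair(b, b)))   [R2 at 1.1]
2. g(pair(b, m(p(pair(0, 0)), p(b), p(pair(0, p(0))))), pair(pair(b, p(0)), pair(b, b)))  →  g(pair(b, p(0)), pair(pair(b, p(0)), pair(b, b)))   [R1 at 1.2]
3. g(pair(b, p(0)), pair(pair(b, p(0)), pair(b, b)))  →  pair(b, b)   [R3 at ε]

yes — NF(t₁) = pair(b, b), NF(t₂) = pair(b, b)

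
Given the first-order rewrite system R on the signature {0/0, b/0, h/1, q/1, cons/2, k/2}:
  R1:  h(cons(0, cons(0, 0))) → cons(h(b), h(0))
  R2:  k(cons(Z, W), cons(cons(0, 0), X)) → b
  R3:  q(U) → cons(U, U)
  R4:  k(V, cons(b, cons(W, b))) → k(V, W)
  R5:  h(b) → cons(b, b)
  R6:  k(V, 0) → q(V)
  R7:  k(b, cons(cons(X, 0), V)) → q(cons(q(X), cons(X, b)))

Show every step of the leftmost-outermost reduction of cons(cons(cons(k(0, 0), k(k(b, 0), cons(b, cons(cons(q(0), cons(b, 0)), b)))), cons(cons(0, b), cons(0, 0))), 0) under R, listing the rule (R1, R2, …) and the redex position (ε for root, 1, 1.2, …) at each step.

cons(cons(cons(cons(0, 0), b), cons(cons(0, b), cons(0, 0))), 0)

1. cons(cons(cons(k(0, 0), k(k(b, 0), cons(b, cons(cons(q(0), cons(b, 0)), b)))), cons(cons(0, b), cons(0, 0))), 0)  →  cons(cons(cons(q(0), k(k(b, 0), cons(b, cons(cons(q(0), cons(b, 0)), b)))), cons(cons(0, b), cons(0, 0))), 0)   [R6 at 1.1.1]
2. cons(cons(cons(q(0), k(k(b, 0), cons(b, cons(cons(q(0), cons(b, 0)), b)))), cons(cons(0, b), cons(0, 0))), 0)  →  cons(cons(cons(cons(0, 0), k(k(b, 0), cons(b, cons(cons(q(0), cons(b, 0)), b)))), cons(cons(0, b), cons(0, 0))), 0)   [R3 at 1.1.1]
3. cons(cons(cons(cons(0, 0), k(k(b, 0), cons(b, cons(cons(q(0), cons(b, 0)), b)))), cons(cons(0, b), cons(0, 0))), 0)  →  cons(cons(cons(cons(0, 0), k(k(b, 0), cons(q(0), cons(b, 0)))), cons(cons(0, b), cons(0, 0))), 0)   [R4 at 1.1.2]
4. cons(cons(cons(cons(0, 0), k(k(b, 0), cons(q(0), cons(b, 0)))), cons(cons(0, b), cons(0, 0))), 0)  →  cons(cons(cons(cons(0, 0), k(q(b), cons(q(0), cons(b, 0)))), cons(cons(0, b), cons(0, 0))), 0)   [R6 at 1.1.2.1]
5. cons(cons(cons(cons(0, 0), k(q(b), cons(q(0), cons(b, 0)))), cons(cons(0, b), cons(0, 0))), 0)  →  cons(cons(cons(cons(0, 0), k(cons(b, b), cons(q(0), cons(b, 0)))), cons(cons(0, b), cons(0, 0))), 0)   [R3 at 1.1.2.1]
6. cons(cons(cons(cons(0, 0), k(cons(b, b), cons(q(0), cons(b, 0)))), cons(cons(0, b), cons(0, 0))), 0)  →  cons(cons(cons(cons(0, 0), k(cons(b, b), cons(cons(0, 0), cons(b, 0)))), cons(cons(0, b), cons(0, 0))), 0)   [R3 at 1.1.2.2.1]
7. cons(cons(cons(cons(0, 0), k(cons(b, b), cons(cons(0, 0), cons(b, 0)))), cons(cons(0, b), cons(0, 0))), 0)  →  cons(cons(cons(cons(0, 0), b), cons(cons(0, b), cons(0, 0))), 0)   [R2 at 1.1.2]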